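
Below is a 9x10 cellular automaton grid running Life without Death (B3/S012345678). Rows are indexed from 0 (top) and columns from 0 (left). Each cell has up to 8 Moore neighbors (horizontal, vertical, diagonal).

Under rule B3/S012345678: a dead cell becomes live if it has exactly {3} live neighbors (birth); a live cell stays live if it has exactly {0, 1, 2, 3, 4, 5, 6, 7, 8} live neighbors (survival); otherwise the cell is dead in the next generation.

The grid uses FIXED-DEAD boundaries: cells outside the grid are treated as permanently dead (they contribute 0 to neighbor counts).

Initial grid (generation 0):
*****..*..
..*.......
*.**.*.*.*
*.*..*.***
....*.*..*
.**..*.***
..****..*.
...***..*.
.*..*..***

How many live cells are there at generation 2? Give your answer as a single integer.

Answer: 54

Derivation:
Simulating step by step:
Generation 0 (given above): 42 live cells
Generation 1: 52 live cells
*****..*..
*.*...*.*.
*.****.*.*
*.*..*.***
..***.*..*
.**..*.***
.*****..*.
...****.*.
.*.***.***
Generation 2: 54 live cells
*****..*..
*.*...*.*.
*.****.*.*
*.*..*.***
..***.*..*
.**..*.***
.*****..*.
.*.****.*.
.*****.***
Population at generation 2: 54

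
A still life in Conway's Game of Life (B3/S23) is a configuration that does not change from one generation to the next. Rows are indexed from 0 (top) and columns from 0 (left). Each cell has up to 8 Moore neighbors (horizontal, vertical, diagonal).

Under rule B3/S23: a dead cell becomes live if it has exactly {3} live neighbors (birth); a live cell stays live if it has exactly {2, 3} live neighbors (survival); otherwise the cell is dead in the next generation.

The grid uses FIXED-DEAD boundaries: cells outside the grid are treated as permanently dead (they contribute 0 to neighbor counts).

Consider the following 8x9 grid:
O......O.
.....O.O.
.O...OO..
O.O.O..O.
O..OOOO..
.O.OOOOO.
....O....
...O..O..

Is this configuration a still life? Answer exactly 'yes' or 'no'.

Compute generation 1 and compare to generation 0 (given above):
Generation 1:
......O..
.....O.O.
.O..OO.O.
O.O....O.
O........
..O....O.
..O....O.
.........
Cell (0,0) differs: gen0=1 vs gen1=0 -> NOT a still life.

Answer: no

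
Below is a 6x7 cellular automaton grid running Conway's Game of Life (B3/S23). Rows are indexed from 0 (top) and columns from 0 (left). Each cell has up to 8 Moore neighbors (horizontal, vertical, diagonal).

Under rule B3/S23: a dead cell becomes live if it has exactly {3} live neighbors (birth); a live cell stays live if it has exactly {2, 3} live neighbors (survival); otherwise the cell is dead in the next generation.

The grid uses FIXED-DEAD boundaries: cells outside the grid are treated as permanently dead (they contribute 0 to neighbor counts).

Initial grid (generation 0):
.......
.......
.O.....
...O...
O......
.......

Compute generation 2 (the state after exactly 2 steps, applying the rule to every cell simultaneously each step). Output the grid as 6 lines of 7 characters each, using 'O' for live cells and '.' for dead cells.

Answer: .......
.......
.......
.......
.......
.......

Derivation:
Simulating step by step:
Generation 0 (given above): 3 live cells
Generation 1: 0 live cells
.......
.......
.......
.......
.......
.......
Generation 2: 0 live cells
(generation 2 grid is the final answer)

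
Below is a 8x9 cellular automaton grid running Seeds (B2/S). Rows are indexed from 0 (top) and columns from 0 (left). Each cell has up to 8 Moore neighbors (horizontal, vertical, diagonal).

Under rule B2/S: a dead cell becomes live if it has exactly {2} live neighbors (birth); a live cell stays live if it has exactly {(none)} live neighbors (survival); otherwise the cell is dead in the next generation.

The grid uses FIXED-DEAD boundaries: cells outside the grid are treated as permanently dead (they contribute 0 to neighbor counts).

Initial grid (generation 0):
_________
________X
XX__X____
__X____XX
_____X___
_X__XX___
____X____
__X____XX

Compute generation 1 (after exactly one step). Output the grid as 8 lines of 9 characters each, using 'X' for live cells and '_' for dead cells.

Answer: _________
XX_______
__XX_____
X__XXXX__
_XXX___XX
___X__X__
_XX___XXX
___X_____

Derivation:
Simulating step by step:
Generation 0 (given above): 15 live cells
Generation 1: 22 live cells
(generation 1 grid is the final answer)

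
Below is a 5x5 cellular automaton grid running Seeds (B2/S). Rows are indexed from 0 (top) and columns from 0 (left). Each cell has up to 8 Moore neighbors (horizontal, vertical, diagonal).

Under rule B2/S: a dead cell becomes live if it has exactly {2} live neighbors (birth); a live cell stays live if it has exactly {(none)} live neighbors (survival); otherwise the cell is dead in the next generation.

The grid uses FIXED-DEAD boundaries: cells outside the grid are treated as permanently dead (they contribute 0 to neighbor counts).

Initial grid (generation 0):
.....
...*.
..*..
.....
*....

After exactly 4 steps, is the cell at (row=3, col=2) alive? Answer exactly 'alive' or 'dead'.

Answer: alive

Derivation:
Simulating step by step:
Generation 0 (given above): 3 live cells
Generation 1: 3 live cells
.....
..*..
...*.
.*...
.....
Generation 2: 3 live cells
.....
...*.
.*...
..*..
.....
Generation 3: 3 live cells
.....
..*..
...*.
.*...
.....
Generation 4: 3 live cells
.....
...*.
.*...
..*..
.....

Cell (3,2) at generation 4: 1 -> alive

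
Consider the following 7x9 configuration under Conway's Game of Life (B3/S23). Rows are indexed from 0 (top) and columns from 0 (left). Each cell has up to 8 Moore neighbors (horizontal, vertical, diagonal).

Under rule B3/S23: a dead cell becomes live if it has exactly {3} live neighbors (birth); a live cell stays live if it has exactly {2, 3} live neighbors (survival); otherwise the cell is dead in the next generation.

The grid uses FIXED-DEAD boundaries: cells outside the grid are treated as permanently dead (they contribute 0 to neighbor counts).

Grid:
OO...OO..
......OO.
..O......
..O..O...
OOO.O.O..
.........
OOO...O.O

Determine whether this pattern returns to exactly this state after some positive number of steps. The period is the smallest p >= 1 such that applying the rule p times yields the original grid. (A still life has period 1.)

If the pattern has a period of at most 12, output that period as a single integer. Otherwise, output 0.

Answer: 0

Derivation:
Simulating and comparing each generation to the original:
Gen 0 (original, given above): 19 live cells
Gen 1: 18 live cells, differs from original
Gen 2: 15 live cells, differs from original
Gen 3: 13 live cells, differs from original
Gen 4: 15 live cells, differs from original
Gen 5: 16 live cells, differs from original
Gen 6: 24 live cells, differs from original
Gen 7: 17 live cells, differs from original
Gen 8: 19 live cells, differs from original
Gen 9: 16 live cells, differs from original
Gen 10: 19 live cells, differs from original
Gen 11: 13 live cells, differs from original
Gen 12: 17 live cells, differs from original
No period found within 12 steps.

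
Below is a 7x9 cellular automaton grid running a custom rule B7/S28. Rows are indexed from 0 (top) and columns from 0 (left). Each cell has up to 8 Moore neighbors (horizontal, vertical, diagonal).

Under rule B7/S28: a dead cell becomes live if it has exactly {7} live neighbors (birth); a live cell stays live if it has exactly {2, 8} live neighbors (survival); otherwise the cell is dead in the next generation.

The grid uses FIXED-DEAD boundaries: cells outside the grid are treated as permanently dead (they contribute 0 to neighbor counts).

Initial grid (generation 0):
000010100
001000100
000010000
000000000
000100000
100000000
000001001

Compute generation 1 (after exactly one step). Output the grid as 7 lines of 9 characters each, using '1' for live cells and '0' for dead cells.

Answer: 000000000
000000000
000000000
000000000
000000000
000000000
000000000

Derivation:
Simulating step by step:
Generation 0 (given above): 9 live cells
Generation 1: 0 live cells
(generation 1 grid is the final answer)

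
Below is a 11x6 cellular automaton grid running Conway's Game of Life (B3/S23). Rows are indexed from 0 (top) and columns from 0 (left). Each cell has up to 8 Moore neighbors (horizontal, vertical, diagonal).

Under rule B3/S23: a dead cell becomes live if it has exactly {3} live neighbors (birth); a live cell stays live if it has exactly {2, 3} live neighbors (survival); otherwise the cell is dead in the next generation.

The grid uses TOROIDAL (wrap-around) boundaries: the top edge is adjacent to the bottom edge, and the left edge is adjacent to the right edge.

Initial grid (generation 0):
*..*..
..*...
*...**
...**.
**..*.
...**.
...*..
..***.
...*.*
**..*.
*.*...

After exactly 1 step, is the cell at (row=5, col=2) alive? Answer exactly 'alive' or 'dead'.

Simulating step by step:
Generation 0 (given above): 24 live cells
Generation 1: 27 live cells
..**..
**.**.
....**
.*.*..
..*...
..****
......
..*...
**...*
*****.
*.**..

Cell (5,2) at generation 1: 1 -> alive

Answer: alive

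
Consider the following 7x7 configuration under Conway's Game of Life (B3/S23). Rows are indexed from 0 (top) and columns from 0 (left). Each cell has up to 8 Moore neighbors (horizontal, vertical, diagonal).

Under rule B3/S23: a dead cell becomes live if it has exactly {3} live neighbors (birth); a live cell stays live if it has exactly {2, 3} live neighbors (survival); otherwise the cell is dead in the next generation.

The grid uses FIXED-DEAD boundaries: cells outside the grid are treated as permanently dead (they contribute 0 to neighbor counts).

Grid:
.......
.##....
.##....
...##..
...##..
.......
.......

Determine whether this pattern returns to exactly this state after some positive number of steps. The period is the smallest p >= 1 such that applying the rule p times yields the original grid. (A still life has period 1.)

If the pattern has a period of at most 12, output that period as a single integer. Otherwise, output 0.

Answer: 2

Derivation:
Simulating and comparing each generation to the original:
Gen 0 (original, given above): 8 live cells
Gen 1: 6 live cells, differs from original
Gen 2: 8 live cells, MATCHES original -> period = 2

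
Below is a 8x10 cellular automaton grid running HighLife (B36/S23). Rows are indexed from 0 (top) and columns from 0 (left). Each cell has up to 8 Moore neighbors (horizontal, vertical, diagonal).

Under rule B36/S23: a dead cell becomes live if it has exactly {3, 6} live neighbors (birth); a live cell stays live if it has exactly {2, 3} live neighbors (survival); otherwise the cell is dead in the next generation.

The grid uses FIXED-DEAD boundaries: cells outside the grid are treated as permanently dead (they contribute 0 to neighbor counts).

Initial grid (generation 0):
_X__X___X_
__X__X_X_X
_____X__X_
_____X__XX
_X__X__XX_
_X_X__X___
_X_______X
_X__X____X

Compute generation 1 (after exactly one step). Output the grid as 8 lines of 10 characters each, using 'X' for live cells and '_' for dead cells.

Simulating step by step:
Generation 0 (given above): 24 live cells
Generation 1: 26 live cells
(generation 1 grid is the final answer)

Answer: ________X_
____XXXX_X
____XX_X__
____XXX__X
__X_XXXXXX
XX_____XX_
XX________
__________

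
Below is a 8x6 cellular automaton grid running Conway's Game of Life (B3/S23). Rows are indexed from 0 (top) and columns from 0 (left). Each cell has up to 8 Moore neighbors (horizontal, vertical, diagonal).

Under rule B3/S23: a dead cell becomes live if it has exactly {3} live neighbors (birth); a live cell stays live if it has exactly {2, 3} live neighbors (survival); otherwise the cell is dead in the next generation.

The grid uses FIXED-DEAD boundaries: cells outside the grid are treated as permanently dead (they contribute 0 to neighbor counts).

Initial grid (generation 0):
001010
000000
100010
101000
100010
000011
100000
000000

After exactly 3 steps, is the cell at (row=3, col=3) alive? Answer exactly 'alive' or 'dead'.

Answer: alive

Derivation:
Simulating step by step:
Generation 0 (given above): 11 live cells
Generation 1: 10 live cells
000000
000100
010000
100100
010111
000011
000000
000000
Generation 2: 9 live cells
000000
000000
001000
110100
001101
000101
000000
000000
Generation 3: 9 live cells
000000
000000
011000
010110
010100
001100
000000
000000

Cell (3,3) at generation 3: 1 -> alive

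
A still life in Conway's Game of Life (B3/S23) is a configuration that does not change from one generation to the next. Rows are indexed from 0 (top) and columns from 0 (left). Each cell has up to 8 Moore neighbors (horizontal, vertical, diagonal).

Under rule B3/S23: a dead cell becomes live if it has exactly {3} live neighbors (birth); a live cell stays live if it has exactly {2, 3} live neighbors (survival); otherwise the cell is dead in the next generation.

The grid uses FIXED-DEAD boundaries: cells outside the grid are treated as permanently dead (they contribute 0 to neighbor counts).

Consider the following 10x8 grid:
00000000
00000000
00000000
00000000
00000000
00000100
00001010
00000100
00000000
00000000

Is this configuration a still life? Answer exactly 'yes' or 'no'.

Compute generation 1 and compare to generation 0 (given above):
Generation 1:
00000000
00000000
00000000
00000000
00000000
00000100
00001010
00000100
00000000
00000000
The grids are IDENTICAL -> still life.

Answer: yes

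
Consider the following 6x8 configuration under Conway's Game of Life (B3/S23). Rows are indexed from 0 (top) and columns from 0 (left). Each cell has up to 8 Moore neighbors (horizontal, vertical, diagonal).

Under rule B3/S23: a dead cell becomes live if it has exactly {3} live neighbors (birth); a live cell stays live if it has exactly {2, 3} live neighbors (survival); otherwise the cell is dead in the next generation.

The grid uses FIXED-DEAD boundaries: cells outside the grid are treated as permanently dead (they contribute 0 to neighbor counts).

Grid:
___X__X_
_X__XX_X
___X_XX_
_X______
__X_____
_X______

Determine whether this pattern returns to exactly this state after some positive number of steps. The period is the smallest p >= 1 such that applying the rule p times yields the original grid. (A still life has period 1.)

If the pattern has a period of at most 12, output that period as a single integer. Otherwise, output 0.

Simulating and comparing each generation to the original:
Gen 0 (original, given above): 12 live cells
Gen 1: 12 live cells, differs from original
Gen 2: 14 live cells, differs from original
Gen 3: 12 live cells, differs from original
Gen 4: 16 live cells, differs from original
Gen 5: 12 live cells, differs from original
Gen 6: 14 live cells, differs from original
Gen 7: 12 live cells, differs from original
Gen 8: 15 live cells, differs from original
Gen 9: 13 live cells, differs from original
Gen 10: 19 live cells, differs from original
Gen 11: 11 live cells, differs from original
Gen 12: 9 live cells, differs from original
No period found within 12 steps.

Answer: 0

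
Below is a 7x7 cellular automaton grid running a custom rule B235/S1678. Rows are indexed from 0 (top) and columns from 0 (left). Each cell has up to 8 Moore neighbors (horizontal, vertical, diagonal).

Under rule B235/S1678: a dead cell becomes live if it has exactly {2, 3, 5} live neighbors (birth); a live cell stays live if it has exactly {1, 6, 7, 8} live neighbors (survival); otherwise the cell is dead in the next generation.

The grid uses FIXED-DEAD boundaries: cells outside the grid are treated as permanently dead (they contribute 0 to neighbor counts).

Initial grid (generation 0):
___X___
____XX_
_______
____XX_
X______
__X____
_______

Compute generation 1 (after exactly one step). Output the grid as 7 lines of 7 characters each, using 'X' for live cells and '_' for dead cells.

Answer: ___XXX_
___X_X_
___X__X
____XX_
_X_XXX_
_X_____
_______

Derivation:
Simulating step by step:
Generation 0 (given above): 7 live cells
Generation 1: 14 live cells
(generation 1 grid is the final answer)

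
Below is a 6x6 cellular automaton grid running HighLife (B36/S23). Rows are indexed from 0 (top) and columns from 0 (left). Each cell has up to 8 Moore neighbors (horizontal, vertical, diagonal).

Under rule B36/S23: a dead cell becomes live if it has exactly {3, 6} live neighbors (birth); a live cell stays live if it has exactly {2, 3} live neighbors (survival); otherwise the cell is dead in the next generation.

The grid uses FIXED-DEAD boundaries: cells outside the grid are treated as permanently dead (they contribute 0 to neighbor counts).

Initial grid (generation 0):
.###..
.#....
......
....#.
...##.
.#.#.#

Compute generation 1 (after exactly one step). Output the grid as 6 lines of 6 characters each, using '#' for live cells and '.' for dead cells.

Simulating step by step:
Generation 0 (given above): 10 live cells
Generation 1: 10 live cells
(generation 1 grid is the final answer)

Answer: .##...
.#....
......
...##.
..##.#
..##..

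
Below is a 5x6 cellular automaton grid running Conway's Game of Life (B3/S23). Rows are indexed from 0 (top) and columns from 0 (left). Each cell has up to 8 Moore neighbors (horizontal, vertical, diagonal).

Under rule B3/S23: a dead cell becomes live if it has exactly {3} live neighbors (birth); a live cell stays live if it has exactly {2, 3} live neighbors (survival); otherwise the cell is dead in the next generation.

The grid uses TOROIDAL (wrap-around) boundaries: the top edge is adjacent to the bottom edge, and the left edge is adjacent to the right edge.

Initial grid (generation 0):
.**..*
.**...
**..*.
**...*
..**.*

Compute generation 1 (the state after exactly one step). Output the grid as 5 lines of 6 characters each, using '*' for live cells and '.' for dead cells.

Answer: ....*.
...*.*
......
...*..
...*.*

Derivation:
Simulating step by step:
Generation 0 (given above): 14 live cells
Generation 1: 6 live cells
(generation 1 grid is the final answer)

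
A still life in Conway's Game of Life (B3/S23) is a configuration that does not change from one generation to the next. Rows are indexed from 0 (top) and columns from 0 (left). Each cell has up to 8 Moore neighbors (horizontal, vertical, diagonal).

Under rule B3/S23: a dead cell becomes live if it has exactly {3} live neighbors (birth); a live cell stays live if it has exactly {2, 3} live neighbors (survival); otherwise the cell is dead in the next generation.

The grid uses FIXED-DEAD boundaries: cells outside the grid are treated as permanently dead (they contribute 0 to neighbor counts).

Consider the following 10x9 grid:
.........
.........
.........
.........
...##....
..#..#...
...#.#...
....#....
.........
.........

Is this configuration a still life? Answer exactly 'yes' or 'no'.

Compute generation 1 and compare to generation 0 (given above):
Generation 1:
.........
.........
.........
.........
...##....
..#..#...
...#.#...
....#....
.........
.........
The grids are IDENTICAL -> still life.

Answer: yes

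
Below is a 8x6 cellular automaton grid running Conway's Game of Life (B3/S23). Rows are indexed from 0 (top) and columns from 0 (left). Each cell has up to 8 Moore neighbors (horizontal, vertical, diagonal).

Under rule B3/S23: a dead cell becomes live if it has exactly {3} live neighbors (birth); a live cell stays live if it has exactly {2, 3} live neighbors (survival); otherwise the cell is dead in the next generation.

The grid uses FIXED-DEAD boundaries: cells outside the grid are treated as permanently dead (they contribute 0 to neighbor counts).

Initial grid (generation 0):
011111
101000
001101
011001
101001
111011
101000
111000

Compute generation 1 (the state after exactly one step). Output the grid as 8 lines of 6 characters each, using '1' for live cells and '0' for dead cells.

Simulating step by step:
Generation 0 (given above): 26 live cells
Generation 1: 16 live cells
(generation 1 grid is the final answer)

Answer: 011110
000001
000110
000001
100001
101011
000000
101000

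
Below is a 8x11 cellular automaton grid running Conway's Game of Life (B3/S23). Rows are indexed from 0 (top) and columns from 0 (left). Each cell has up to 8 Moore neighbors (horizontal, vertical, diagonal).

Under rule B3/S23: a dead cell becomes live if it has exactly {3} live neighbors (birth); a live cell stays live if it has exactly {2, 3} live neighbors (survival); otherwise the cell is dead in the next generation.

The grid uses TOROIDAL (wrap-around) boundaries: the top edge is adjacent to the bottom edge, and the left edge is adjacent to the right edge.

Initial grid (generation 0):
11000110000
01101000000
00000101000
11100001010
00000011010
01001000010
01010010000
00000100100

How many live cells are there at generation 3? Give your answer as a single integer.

Answer: 29

Derivation:
Simulating step by step:
Generation 0 (given above): 25 live cells
Generation 1: 36 live cells
11101110000
11101000000
10010010100
01000001001
10100011010
00100111100
00101100000
11101101000
Generation 2: 24 live cells
00000010001
00001011001
00010001001
01100000011
10100100011
00101000100
00100000100
10000000000
Generation 3: 29 live cells
10000111001
10000111011
00110011101
01110000100
10100000100
00100000101
01010000000
00000000000
Population at generation 3: 29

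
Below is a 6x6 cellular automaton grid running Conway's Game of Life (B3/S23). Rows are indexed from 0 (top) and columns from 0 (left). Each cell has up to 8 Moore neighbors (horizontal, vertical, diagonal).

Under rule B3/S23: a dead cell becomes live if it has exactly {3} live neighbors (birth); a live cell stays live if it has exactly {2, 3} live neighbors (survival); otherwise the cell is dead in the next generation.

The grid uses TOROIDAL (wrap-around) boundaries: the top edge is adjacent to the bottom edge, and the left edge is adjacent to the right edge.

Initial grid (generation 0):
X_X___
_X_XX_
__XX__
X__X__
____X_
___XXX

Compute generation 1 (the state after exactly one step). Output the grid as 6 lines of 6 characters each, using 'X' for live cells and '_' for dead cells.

Answer: XXX___
_X__X_
_X____
__XXX_
______
___XXX

Derivation:
Simulating step by step:
Generation 0 (given above): 13 live cells
Generation 1: 12 live cells
(generation 1 grid is the final answer)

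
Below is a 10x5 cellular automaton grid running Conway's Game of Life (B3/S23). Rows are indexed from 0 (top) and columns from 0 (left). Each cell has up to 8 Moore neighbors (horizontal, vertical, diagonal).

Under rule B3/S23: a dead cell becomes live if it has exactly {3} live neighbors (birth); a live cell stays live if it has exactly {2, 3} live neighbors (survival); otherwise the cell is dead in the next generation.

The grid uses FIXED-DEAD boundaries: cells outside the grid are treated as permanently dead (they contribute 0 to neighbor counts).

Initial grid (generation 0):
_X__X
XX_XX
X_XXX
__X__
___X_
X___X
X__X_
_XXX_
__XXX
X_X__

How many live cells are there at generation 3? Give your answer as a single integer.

Answer: 20

Derivation:
Simulating step by step:
Generation 0 (given above): 24 live cells
Generation 1: 21 live cells
XXXXX
X____
X___X
_XX_X
___X_
___XX
X__XX
_X___
____X
_XX__
Generation 2: 20 live cells
XXXX_
X_X_X
X__X_
_XX_X
_____
__X__
__XXX
___XX
_XX__
_____
Generation 3: 20 live cells
X_XX_
X___X
X___X
_XXX_
_XXX_
__X__
__X_X
_X__X
__XX_
_____
Population at generation 3: 20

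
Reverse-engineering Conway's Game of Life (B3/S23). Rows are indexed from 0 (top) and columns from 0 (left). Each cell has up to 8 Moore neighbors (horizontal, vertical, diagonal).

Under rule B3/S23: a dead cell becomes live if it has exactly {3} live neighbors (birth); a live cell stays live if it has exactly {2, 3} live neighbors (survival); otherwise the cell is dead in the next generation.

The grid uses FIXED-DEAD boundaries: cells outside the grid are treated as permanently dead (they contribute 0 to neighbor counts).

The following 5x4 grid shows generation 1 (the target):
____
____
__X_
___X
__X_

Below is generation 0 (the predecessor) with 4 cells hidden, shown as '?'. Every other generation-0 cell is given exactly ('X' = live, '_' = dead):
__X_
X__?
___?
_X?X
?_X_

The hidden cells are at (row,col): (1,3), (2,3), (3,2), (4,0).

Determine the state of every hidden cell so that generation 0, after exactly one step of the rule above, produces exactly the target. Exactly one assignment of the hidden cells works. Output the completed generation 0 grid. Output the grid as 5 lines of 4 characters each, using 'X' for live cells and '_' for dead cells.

Hidden generation-0 cells (in order): (1,3), (2,3), (3,2), (4,0).
A hidden cell only influences target cells in its own 3x3 neighborhood. Try each of the 2^4 = 16 assignments, step the completed generation 0 forward once under B3/S23, and compare with the target:
  (1,3)=_ (2,3)=_ (3,2)=_ (4,0)=_ -> step gives (2,2)='_' but target has 'X' -> reject
  (1,3)=_ (2,3)=_ (3,2)=_ (4,0)=X -> step gives (2,2)='_' but target has 'X' -> reject
  (1,3)=_ (2,3)=_ (3,2)=X (4,0)=_ -> step gives (2,1)='X' but target has '_' -> reject
  (1,3)=_ (2,3)=_ (3,2)=X (4,0)=X -> step gives (2,1)='X' but target has '_' -> reject
  (1,3)=_ (2,3)=X (3,2)=_ (4,0)=_ -> step reproduces the target at every cell -> ACCEPT
  (1,3)=_ (2,3)=X (3,2)=_ (4,0)=X -> step gives (3,1)='X' but target has '_' -> reject
  (1,3)=_ (2,3)=X (3,2)=X (4,0)=_ -> step gives (2,1)='X' but target has '_' -> reject
  (1,3)=_ (2,3)=X (3,2)=X (4,0)=X -> step gives (2,1)='X' but target has '_' -> reject
  (1,3)=X (2,3)=_ (3,2)=_ (4,0)=_ -> step gives (3,2)='X' but target has '_' -> reject
  (1,3)=X (2,3)=_ (3,2)=_ (4,0)=X -> step gives (3,1)='X' but target has '_' -> reject
  (1,3)=X (2,3)=_ (3,2)=X (4,0)=_ -> step gives (2,1)='X' but target has '_' -> reject
  (1,3)=X (2,3)=_ (3,2)=X (4,0)=X -> step gives (2,1)='X' but target has '_' -> reject
  (1,3)=X (2,3)=X (3,2)=_ (4,0)=_ -> step gives (1,2)='X' but target has '_' -> reject
  (1,3)=X (2,3)=X (3,2)=_ (4,0)=X -> step gives (1,2)='X' but target has '_' -> reject
  (1,3)=X (2,3)=X (3,2)=X (4,0)=_ -> step gives (1,2)='X' but target has '_' -> reject
  (1,3)=X (2,3)=X (3,2)=X (4,0)=X -> step gives (1,2)='X' but target has '_' -> reject
Unique solution: (1,3)=dead, (2,3)=live, (3,2)=dead, (4,0)=dead.
Check: live-neighbor counts of every cell in the completed generation 0:
1201
0222
2231
1142
1222
Applying B3/S23 to generation 0 with these counts gives:
____
____
__X_
___X
__X_
which matches the target exactly.

Answer: __X_
X___
___X
_X_X
__X_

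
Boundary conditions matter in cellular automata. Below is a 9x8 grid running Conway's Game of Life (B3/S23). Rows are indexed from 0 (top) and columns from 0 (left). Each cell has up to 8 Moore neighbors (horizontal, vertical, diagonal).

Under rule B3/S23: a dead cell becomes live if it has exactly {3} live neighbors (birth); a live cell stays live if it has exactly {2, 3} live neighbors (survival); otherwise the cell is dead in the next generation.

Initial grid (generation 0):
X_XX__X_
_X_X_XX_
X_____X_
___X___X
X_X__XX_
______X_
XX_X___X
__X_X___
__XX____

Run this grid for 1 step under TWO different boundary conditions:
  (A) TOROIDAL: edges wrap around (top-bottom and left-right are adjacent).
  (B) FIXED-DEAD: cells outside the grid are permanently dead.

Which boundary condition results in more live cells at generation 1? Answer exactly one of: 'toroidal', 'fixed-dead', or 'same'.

Under TOROIDAL boundary, generation 1:
_____XXX
XX_XXXX_
X_X_XXX_
XX___X__
_____XX_
__X__XX_
XXXX___X
X___X___
____X___
Population = 30

Under FIXED-DEAD boundary, generation 1:
_XXXXXX_
XX_XXXXX
__X_XXXX
_X___X_X
_____XXX
X_X__XXX
_XXX____
____X___
__XX____
Population = 35

Comparison: toroidal=30, fixed-dead=35 -> fixed-dead

Answer: fixed-dead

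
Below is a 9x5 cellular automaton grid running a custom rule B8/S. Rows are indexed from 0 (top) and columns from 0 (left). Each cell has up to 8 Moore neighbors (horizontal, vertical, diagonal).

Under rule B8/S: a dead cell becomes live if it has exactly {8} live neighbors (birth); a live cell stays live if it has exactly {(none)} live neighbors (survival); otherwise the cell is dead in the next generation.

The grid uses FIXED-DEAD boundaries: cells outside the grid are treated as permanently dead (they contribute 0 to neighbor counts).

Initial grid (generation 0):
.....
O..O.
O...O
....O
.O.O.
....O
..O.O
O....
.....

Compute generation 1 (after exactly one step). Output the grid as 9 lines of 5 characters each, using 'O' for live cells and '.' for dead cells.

Answer: .....
.....
.....
.....
.....
.....
.....
.....
.....

Derivation:
Simulating step by step:
Generation 0 (given above): 11 live cells
Generation 1: 0 live cells
(generation 1 grid is the final answer)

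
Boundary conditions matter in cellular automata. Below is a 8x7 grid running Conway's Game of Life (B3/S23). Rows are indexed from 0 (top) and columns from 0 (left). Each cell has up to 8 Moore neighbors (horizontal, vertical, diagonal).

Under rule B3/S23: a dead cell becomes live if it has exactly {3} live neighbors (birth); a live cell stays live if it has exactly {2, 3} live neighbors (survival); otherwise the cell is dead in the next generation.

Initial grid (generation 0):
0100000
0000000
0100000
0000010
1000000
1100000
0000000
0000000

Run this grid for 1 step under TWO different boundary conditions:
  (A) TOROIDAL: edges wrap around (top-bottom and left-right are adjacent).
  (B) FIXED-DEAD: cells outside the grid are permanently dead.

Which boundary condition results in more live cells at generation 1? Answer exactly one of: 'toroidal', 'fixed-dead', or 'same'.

Answer: toroidal

Derivation:
Under TOROIDAL boundary, generation 1:
0000000
0000000
0000000
0000000
1100001
1100000
0000000
0000000
Population = 5

Under FIXED-DEAD boundary, generation 1:
0000000
0000000
0000000
0000000
1100000
1100000
0000000
0000000
Population = 4

Comparison: toroidal=5, fixed-dead=4 -> toroidal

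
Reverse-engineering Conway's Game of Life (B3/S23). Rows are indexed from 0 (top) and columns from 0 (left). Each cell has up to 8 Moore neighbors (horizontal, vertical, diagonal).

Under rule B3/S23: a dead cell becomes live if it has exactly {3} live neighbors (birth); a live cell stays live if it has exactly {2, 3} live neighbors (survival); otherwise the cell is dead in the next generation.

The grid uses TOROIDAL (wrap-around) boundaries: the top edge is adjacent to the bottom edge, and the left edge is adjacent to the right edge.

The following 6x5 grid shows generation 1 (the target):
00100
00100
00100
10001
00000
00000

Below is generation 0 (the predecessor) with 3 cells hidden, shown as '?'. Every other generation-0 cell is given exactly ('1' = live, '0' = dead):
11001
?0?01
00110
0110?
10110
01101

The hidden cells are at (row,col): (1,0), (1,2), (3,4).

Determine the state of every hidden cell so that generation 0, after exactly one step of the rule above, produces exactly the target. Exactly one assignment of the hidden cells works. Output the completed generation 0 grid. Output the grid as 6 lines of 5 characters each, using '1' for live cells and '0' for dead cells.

Answer: 11001
10001
00110
01101
10110
01101

Derivation:
Hidden generation-0 cells (in order): (1,0), (1,2), (3,4).
A hidden cell only influences target cells in its own 3x3 neighborhood. Try each of the 2^3 = 8 assignments, step the completed generation 0 forward once under B3/S23, and compare with the target:
  (1,0)=0 (1,2)=0 (3,4)=0 -> step gives (0,1)='1' but target has '0' -> reject
  (1,0)=0 (1,2)=0 (3,4)=1 -> step gives (0,1)='1' but target has '0' -> reject
  (1,0)=0 (1,2)=1 (3,4)=0 -> step gives (0,2)='0' but target has '1' -> reject
  (1,0)=0 (1,2)=1 (3,4)=1 -> step gives (0,2)='0' but target has '1' -> reject
  (1,0)=1 (1,2)=0 (3,4)=0 -> step gives (2,0)='1' but target has '0' -> reject
  (1,0)=1 (1,2)=0 (3,4)=1 -> step reproduces the target at every cell -> ACCEPT
  (1,0)=1 (1,2)=1 (3,4)=0 -> step gives (0,2)='0' but target has '1' -> reject
  (1,0)=1 (1,2)=1 (3,4)=1 -> step gives (0,2)='0' but target has '1' -> reject
Unique solution: (1,0)=live, (1,2)=dead, (3,4)=live.
Check: live-neighbor counts of every cell in the completed generation 0:
64344
44344
44344
34563
46554
65454
Applying B3/S23 to generation 0 with these counts gives:
00100
00100
00100
10001
00000
00000
which matches the target exactly.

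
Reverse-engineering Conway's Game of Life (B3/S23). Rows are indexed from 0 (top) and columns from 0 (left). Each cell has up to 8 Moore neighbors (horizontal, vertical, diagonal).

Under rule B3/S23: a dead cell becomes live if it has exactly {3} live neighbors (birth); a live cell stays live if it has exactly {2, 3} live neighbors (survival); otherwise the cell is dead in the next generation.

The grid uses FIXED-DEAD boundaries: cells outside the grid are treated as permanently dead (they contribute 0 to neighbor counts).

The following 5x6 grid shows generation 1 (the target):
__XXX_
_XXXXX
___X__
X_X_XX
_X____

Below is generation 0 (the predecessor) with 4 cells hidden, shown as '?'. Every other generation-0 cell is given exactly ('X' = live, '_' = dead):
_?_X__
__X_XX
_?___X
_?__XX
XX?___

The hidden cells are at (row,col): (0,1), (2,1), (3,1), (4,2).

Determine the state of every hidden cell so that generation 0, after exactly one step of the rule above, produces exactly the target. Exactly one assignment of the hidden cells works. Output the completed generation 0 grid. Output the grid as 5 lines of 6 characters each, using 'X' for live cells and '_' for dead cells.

Answer: _X_X__
__X_XX
_X___X
____XX
XXX___

Derivation:
Hidden generation-0 cells (in order): (0,1), (2,1), (3,1), (4,2).
A hidden cell only influences target cells in its own 3x3 neighborhood. Try each of the 2^4 = 16 assignments, step the completed generation 0 forward once under B3/S23, and compare with the target:
  (0,1)=_ (2,1)=_ (3,1)=_ (4,2)=_ -> step gives (0,2)='_' but target has 'X' -> reject
  (0,1)=_ (2,1)=_ (3,1)=_ (4,2)=X -> step gives (0,2)='_' but target has 'X' -> reject
  (0,1)=_ (2,1)=_ (3,1)=X (4,2)=_ -> step gives (0,2)='_' but target has 'X' -> reject
  (0,1)=_ (2,1)=_ (3,1)=X (4,2)=X -> step gives (0,2)='_' but target has 'X' -> reject
  (0,1)=_ (2,1)=X (3,1)=_ (4,2)=_ -> step gives (0,2)='_' but target has 'X' -> reject
  (0,1)=_ (2,1)=X (3,1)=_ (4,2)=X -> step gives (0,2)='_' but target has 'X' -> reject
  (0,1)=_ (2,1)=X (3,1)=X (4,2)=_ -> step gives (0,2)='_' but target has 'X' -> reject
  (0,1)=_ (2,1)=X (3,1)=X (4,2)=X -> step gives (0,2)='_' but target has 'X' -> reject
  (0,1)=X (2,1)=_ (3,1)=_ (4,2)=_ -> step gives (1,1)='_' but target has 'X' -> reject
  (0,1)=X (2,1)=_ (3,1)=_ (4,2)=X -> step gives (1,1)='_' but target has 'X' -> reject
  (0,1)=X (2,1)=_ (3,1)=X (4,2)=_ -> step gives (1,1)='_' but target has 'X' -> reject
  (0,1)=X (2,1)=_ (3,1)=X (4,2)=X -> step gives (1,1)='_' but target has 'X' -> reject
  (0,1)=X (2,1)=X (3,1)=_ (4,2)=_ -> step gives (3,1)='X' but target has '_' -> reject
  (0,1)=X (2,1)=X (3,1)=_ (4,2)=X -> step reproduces the target at every cell -> ACCEPT
  (0,1)=X (2,1)=X (3,1)=X (4,2)=_ -> step gives (2,1)='X' but target has '_' -> reject
  (0,1)=X (2,1)=X (3,1)=X (4,2)=X -> step gives (2,1)='X' but target has '_' -> reject
Unique solution: (0,1)=live, (2,1)=live, (3,1)=dead, (4,2)=live.
Check: live-neighbor counts of every cell in the completed generation 0:
113232
233332
112354
343222
121222
Applying B3/S23 to generation 0 with these counts gives:
__XXX_
_XXXXX
___X__
X_X_XX
_X____
which matches the target exactly.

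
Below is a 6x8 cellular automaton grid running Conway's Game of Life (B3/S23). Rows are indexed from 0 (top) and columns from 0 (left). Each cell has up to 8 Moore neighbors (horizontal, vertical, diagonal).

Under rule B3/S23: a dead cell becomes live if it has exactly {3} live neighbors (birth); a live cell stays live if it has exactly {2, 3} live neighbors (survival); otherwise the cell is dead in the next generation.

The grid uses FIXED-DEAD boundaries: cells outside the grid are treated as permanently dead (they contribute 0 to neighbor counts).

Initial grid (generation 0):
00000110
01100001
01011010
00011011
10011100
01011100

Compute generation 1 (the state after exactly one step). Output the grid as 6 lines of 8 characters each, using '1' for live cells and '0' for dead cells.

Simulating step by step:
Generation 0 (given above): 21 live cells
Generation 1: 14 live cells
(generation 1 grid is the final answer)

Answer: 00000010
01111001
01001010
00000011
00000000
00110100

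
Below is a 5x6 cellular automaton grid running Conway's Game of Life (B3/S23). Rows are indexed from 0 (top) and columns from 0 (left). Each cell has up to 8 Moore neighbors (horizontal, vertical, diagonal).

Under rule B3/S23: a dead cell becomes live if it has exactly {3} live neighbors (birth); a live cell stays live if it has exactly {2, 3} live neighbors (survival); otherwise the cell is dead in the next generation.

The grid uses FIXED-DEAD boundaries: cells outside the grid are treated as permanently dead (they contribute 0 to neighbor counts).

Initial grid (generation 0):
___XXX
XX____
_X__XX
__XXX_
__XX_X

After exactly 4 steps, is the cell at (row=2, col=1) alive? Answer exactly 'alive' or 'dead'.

Simulating step by step:
Generation 0 (given above): 14 live cells
Generation 1: 11 live cells
____X_
XXXX__
XX__XX
_X____
__X___
Generation 2: 12 live cells
_XXX__
X_XX_X
___XX_
XXX___
______
Generation 3: 9 live cells
_X_XX_
______
X___X_
_XXX__
_X____
Generation 4: 10 live cells
______
___XX_
_XXX__
XXXX__
_X____

Cell (2,1) at generation 4: 1 -> alive

Answer: alive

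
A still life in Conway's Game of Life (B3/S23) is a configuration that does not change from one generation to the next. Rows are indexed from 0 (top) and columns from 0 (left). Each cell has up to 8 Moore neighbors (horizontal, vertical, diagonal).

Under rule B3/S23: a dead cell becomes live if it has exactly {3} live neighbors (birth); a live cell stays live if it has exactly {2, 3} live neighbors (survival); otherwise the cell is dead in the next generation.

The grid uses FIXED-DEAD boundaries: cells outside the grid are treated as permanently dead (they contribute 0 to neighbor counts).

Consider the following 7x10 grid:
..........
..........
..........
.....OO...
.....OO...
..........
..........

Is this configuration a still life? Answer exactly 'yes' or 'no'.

Compute generation 1 and compare to generation 0 (given above):
Generation 1:
..........
..........
..........
.....OO...
.....OO...
..........
..........
The grids are IDENTICAL -> still life.

Answer: yes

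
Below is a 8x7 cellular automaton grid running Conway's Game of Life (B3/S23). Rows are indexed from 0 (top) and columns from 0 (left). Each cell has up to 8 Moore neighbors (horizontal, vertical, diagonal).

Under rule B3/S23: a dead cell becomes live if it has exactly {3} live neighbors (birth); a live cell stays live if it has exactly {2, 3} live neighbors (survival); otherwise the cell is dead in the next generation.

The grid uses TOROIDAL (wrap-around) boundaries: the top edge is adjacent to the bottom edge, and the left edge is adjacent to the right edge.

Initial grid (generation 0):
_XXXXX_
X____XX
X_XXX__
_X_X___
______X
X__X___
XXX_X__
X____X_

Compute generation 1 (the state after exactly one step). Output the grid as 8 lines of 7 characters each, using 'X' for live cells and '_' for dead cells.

Simulating step by step:
Generation 0 (given above): 23 live cells
Generation 1: 25 live cells
(generation 1 grid is the final answer)

Answer: _XXX___
X______
X_XXXX_
XX_XX__
X_X____
X_XX__X
X_XXX__
X____X_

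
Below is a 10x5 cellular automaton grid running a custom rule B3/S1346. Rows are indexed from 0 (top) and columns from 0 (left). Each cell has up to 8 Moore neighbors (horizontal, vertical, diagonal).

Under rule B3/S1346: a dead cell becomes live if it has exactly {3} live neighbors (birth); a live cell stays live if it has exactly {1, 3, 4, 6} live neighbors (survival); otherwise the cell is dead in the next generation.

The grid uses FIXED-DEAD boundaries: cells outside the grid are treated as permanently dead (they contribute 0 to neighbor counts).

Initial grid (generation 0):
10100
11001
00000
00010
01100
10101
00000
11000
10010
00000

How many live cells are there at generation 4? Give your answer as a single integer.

Simulating step by step:
Generation 0 (given above): 15 live cells
Generation 1: 10 live cells
00100
01000
00000
00110
01100
10010
10000
00000
01000
00000
Generation 2: 10 live cells
00100
01000
00100
01100
01100
00110
10000
00000
00000
00000
Generation 3: 8 live cells
00100
00100
00100
01110
01000
00100
00000
00000
00000
00000
Generation 4: 9 live cells
00100
01010
00100
01100
01010
00100
00000
00000
00000
00000
Population at generation 4: 9

Answer: 9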